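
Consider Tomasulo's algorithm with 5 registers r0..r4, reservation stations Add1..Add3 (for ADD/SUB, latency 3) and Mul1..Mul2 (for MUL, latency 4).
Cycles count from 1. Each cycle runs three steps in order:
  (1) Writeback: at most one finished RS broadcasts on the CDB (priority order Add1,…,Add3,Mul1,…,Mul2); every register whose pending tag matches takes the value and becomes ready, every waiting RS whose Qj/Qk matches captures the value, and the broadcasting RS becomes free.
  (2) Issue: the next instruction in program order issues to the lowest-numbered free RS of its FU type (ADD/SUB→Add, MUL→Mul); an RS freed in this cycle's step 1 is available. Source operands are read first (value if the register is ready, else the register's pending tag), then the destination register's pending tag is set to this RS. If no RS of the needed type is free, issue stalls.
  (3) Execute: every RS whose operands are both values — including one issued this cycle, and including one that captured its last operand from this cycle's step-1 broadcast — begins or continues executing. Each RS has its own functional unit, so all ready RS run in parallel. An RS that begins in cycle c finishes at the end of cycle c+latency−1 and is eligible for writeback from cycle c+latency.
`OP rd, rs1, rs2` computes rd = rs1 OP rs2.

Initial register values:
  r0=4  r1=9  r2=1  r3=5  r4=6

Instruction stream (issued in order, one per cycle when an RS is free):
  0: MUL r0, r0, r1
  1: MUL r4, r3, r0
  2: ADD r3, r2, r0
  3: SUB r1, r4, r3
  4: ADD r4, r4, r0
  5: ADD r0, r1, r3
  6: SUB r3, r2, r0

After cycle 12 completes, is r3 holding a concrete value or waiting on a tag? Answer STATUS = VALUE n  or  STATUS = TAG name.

STATUS = TAG Add2

c1: issue MUL r0<-Mul1 | r0:Mul1,r1:9,r2:1,r3:5,r4:6
c2: issue MUL r4<-Mul2 | r0:Mul1,r1:9,r2:1,r3:5,r4:Mul2
c3: issue ADD r3<-Add1 | r0:Mul1,r1:9,r2:1,r3:Add1,r4:Mul2
c4: issue SUB r1<-Add2 | r0:Mul1,r1:Add2,r2:1,r3:Add1,r4:Mul2
c5: CDB Mul1=36; issue ADD r4<-Add3 | r0:36,r1:Add2,r2:1,r3:Add1,r4:Add3
c6: stall | r0:36,r1:Add2,r2:1,r3:Add1,r4:Add3
c7: stall | r0:36,r1:Add2,r2:1,r3:Add1,r4:Add3
c8: CDB Add1=37; issue ADD r0<-Add1 | r0:Add1,r1:Add2,r2:1,r3:37,r4:Add3
c9: CDB Mul2=180; stall | r0:Add1,r1:Add2,r2:1,r3:37,r4:Add3
c10: stall | r0:Add1,r1:Add2,r2:1,r3:37,r4:Add3
c11: stall | r0:Add1,r1:Add2,r2:1,r3:37,r4:Add3
c12: CDB Add2=143; issue SUB r3<-Add2 | r0:Add1,r1:143,r2:1,r3:Add2,r4:Add3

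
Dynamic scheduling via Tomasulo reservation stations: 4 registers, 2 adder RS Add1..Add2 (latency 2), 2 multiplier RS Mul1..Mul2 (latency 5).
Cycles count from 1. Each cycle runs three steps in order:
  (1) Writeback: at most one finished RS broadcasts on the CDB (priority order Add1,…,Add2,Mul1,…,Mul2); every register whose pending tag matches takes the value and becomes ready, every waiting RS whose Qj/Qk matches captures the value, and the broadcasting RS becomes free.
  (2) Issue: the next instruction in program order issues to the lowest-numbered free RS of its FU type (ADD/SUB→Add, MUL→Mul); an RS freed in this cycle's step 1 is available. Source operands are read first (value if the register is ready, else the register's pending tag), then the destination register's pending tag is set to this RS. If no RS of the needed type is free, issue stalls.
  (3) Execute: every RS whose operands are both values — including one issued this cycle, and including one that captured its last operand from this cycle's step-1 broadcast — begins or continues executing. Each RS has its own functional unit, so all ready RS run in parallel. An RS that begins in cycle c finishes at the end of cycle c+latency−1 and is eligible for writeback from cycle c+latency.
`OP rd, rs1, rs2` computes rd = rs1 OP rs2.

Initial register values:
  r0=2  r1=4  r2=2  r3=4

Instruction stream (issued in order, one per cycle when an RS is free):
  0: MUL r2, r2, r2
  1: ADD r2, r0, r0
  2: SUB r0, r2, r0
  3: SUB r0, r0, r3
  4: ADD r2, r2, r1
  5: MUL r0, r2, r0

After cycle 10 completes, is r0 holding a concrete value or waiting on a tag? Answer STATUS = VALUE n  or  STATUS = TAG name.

STATUS = TAG Mul1

c1: issue MUL r2<-Mul1 | r0:2,r1:4,r2:Mul1,r3:4
c2: issue ADD r2<-Add1 | r0:2,r1:4,r2:Add1,r3:4
c3: issue SUB r0<-Add2 | r0:Add2,r1:4,r2:Add1,r3:4
c4: CDB Add1=4; issue SUB r0<-Add1 | r0:Add1,r1:4,r2:4,r3:4
c5: stall | r0:Add1,r1:4,r2:4,r3:4
c6: CDB Add2=2; issue ADD r2<-Add2 | r0:Add1,r1:4,r2:Add2,r3:4
c7: CDB Mul1=4; issue MUL r0<-Mul1 | r0:Mul1,r1:4,r2:Add2,r3:4
c8: CDB Add1=-2 | r0:Mul1,r1:4,r2:Add2,r3:4
c9: CDB Add2=8 | r0:Mul1,r1:4,r2:8,r3:4
c10: - | r0:Mul1,r1:4,r2:8,r3:4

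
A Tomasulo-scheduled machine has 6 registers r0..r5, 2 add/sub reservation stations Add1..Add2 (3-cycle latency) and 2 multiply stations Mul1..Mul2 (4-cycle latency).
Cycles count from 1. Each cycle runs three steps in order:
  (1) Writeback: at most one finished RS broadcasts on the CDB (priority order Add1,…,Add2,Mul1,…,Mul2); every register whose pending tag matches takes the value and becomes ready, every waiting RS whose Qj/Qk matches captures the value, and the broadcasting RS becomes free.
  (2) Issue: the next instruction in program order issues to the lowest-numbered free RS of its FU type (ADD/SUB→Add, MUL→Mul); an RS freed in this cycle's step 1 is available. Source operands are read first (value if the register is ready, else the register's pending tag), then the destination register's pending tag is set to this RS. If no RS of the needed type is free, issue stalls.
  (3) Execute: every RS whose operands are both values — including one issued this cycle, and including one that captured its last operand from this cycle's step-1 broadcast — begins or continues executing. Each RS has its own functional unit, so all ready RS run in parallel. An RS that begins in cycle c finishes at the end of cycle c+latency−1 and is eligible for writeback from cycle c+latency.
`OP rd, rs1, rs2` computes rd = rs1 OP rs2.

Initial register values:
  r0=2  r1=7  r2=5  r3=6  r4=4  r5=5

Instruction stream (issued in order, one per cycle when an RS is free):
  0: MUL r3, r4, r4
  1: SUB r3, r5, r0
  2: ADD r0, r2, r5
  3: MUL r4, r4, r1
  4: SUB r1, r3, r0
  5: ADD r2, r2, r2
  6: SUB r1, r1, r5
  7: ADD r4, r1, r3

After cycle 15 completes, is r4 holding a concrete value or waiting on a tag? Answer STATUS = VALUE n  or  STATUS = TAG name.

c1: issue MUL r3<-Mul1 | r0:2,r1:7,r2:5,r3:Mul1,r4:4,r5:5
c2: issue SUB r3<-Add1 | r0:2,r1:7,r2:5,r3:Add1,r4:4,r5:5
c3: issue ADD r0<-Add2 | r0:Add2,r1:7,r2:5,r3:Add1,r4:4,r5:5
c4: issue MUL r4<-Mul2 | r0:Add2,r1:7,r2:5,r3:Add1,r4:Mul2,r5:5
c5: CDB Add1=3; issue SUB r1<-Add1 | r0:Add2,r1:Add1,r2:5,r3:3,r4:Mul2,r5:5
c6: CDB Add2=10; issue ADD r2<-Add2 | r0:10,r1:Add1,r2:Add2,r3:3,r4:Mul2,r5:5
c7: CDB Mul1=16; stall | r0:10,r1:Add1,r2:Add2,r3:3,r4:Mul2,r5:5
c8: CDB Mul2=28; stall | r0:10,r1:Add1,r2:Add2,r3:3,r4:28,r5:5
c9: CDB Add1=-7; issue SUB r1<-Add1 | r0:10,r1:Add1,r2:Add2,r3:3,r4:28,r5:5
c10: CDB Add2=10; issue ADD r4<-Add2 | r0:10,r1:Add1,r2:10,r3:3,r4:Add2,r5:5
c11: - | r0:10,r1:Add1,r2:10,r3:3,r4:Add2,r5:5
c12: CDB Add1=-12 | r0:10,r1:-12,r2:10,r3:3,r4:Add2,r5:5
c13: - | r0:10,r1:-12,r2:10,r3:3,r4:Add2,r5:5
c14: - | r0:10,r1:-12,r2:10,r3:3,r4:Add2,r5:5
c15: CDB Add2=-9 | r0:10,r1:-12,r2:10,r3:3,r4:-9,r5:5

STATUS = VALUE -9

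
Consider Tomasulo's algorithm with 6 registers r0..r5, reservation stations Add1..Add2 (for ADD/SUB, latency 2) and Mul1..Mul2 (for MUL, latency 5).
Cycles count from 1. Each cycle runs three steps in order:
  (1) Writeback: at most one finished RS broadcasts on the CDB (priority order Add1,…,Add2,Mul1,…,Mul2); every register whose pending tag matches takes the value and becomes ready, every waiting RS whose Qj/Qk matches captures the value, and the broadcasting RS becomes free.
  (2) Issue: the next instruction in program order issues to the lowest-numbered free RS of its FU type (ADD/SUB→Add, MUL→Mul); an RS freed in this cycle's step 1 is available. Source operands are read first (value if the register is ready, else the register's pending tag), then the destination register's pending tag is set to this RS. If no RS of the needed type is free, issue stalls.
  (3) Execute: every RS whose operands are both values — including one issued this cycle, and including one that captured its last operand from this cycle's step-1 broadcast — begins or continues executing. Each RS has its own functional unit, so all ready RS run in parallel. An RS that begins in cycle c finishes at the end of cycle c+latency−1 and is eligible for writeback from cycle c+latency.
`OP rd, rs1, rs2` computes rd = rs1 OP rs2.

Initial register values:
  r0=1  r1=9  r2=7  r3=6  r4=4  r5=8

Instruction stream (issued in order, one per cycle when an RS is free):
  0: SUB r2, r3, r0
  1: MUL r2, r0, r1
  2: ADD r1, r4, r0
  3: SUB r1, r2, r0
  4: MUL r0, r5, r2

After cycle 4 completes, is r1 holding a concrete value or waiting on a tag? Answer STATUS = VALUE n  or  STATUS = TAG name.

STATUS = TAG Add2

cycle 1: issue SUB r2<-Add1 // r0:1,r1:9,r2:Add1,r3:6,r4:4,r5:8
cycle 2: issue MUL r2<-Mul1 // r0:1,r1:9,r2:Mul1,r3:6,r4:4,r5:8
cycle 3: CDB Add1=5; issue ADD r1<-Add1 // r0:1,r1:Add1,r2:Mul1,r3:6,r4:4,r5:8
cycle 4: issue SUB r1<-Add2 // r0:1,r1:Add2,r2:Mul1,r3:6,r4:4,r5:8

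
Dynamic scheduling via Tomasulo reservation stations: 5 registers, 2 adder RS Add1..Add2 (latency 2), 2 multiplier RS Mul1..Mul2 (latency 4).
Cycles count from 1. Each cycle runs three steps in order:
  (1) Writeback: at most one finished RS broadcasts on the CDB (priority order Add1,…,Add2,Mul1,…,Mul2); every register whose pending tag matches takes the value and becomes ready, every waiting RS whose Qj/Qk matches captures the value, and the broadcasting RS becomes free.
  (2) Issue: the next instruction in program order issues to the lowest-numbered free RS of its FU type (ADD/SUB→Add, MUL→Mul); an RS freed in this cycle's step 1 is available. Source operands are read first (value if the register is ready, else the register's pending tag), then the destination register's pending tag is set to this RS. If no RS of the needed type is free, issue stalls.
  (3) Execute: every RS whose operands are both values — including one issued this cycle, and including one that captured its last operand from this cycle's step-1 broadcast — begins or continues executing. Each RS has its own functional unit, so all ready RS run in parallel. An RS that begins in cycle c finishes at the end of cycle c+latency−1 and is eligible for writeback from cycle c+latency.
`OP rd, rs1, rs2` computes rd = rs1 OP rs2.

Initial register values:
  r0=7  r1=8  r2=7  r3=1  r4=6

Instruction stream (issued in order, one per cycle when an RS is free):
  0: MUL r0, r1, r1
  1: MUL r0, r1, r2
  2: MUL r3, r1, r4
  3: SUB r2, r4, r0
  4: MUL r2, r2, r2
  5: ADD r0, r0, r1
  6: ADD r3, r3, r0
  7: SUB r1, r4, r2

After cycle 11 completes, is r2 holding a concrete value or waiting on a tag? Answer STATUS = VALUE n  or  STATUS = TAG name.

STATUS = TAG Mul2

c1: issue MUL r0<-Mul1 | r0:Mul1,r1:8,r2:7,r3:1,r4:6
c2: issue MUL r0<-Mul2 | r0:Mul2,r1:8,r2:7,r3:1,r4:6
c3: stall | r0:Mul2,r1:8,r2:7,r3:1,r4:6
c4: stall | r0:Mul2,r1:8,r2:7,r3:1,r4:6
c5: CDB Mul1=64; issue MUL r3<-Mul1 | r0:Mul2,r1:8,r2:7,r3:Mul1,r4:6
c6: CDB Mul2=56; issue SUB r2<-Add1 | r0:56,r1:8,r2:Add1,r3:Mul1,r4:6
c7: issue MUL r2<-Mul2 | r0:56,r1:8,r2:Mul2,r3:Mul1,r4:6
c8: CDB Add1=-50; issue ADD r0<-Add1 | r0:Add1,r1:8,r2:Mul2,r3:Mul1,r4:6
c9: CDB Mul1=48; issue ADD r3<-Add2 | r0:Add1,r1:8,r2:Mul2,r3:Add2,r4:6
c10: CDB Add1=64; issue SUB r1<-Add1 | r0:64,r1:Add1,r2:Mul2,r3:Add2,r4:6
c11: - | r0:64,r1:Add1,r2:Mul2,r3:Add2,r4:6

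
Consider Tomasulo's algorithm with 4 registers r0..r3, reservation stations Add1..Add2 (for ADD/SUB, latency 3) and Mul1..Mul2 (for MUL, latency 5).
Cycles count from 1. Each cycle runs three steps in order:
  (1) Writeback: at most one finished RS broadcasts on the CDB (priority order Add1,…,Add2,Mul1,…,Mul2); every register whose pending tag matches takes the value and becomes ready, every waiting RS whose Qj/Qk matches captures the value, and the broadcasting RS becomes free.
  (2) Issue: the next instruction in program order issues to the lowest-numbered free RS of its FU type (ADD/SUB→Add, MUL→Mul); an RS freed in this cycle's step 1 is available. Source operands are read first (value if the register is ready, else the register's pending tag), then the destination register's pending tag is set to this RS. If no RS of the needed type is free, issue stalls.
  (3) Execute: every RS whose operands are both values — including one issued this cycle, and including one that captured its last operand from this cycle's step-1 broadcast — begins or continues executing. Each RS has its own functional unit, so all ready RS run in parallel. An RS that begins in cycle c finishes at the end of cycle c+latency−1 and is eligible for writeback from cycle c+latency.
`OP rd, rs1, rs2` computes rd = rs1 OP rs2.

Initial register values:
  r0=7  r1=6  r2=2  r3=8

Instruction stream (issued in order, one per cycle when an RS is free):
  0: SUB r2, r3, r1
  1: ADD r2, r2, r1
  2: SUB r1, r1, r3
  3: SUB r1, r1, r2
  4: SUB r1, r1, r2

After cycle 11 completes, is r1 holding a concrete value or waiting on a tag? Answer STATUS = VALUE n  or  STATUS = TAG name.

STATUS = TAG Add2

  c1: issue SUB r2<-Add1  regs: r0:7,r1:6,r2:Add1,r3:8
  c2: issue ADD r2<-Add2  regs: r0:7,r1:6,r2:Add2,r3:8
  c3: stall  regs: r0:7,r1:6,r2:Add2,r3:8
  c4: CDB Add1=2; issue SUB r1<-Add1  regs: r0:7,r1:Add1,r2:Add2,r3:8
  c5: stall  regs: r0:7,r1:Add1,r2:Add2,r3:8
  c6: stall  regs: r0:7,r1:Add1,r2:Add2,r3:8
  c7: CDB Add1=-2; issue SUB r1<-Add1  regs: r0:7,r1:Add1,r2:Add2,r3:8
  c8: CDB Add2=8; issue SUB r1<-Add2  regs: r0:7,r1:Add2,r2:8,r3:8
  c9: -  regs: r0:7,r1:Add2,r2:8,r3:8
  c10: -  regs: r0:7,r1:Add2,r2:8,r3:8
  c11: CDB Add1=-10  regs: r0:7,r1:Add2,r2:8,r3:8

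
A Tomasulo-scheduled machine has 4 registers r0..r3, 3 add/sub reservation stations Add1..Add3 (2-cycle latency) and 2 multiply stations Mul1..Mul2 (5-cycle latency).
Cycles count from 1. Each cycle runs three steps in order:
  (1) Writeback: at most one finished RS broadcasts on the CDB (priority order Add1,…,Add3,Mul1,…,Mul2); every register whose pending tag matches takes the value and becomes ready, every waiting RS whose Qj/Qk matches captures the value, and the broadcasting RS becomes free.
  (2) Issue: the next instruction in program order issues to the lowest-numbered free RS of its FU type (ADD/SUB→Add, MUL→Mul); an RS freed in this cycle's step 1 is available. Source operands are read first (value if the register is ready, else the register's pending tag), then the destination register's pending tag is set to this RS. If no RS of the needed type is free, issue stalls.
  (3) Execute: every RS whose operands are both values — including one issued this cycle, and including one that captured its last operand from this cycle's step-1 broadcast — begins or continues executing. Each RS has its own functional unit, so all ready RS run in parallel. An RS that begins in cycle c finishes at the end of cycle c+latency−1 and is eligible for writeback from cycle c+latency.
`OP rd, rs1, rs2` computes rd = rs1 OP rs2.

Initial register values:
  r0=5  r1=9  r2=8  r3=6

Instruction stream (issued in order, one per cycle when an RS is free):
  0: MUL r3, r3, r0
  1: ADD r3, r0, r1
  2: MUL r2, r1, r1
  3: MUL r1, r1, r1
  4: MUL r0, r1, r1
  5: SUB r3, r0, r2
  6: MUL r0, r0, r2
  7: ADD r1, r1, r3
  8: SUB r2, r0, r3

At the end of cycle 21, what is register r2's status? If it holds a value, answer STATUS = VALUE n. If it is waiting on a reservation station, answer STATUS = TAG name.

STATUS = TAG Add3

cycle 1: issue MUL r3<-Mul1 // r0:5,r1:9,r2:8,r3:Mul1
cycle 2: issue ADD r3<-Add1 // r0:5,r1:9,r2:8,r3:Add1
cycle 3: issue MUL r2<-Mul2 // r0:5,r1:9,r2:Mul2,r3:Add1
cycle 4: CDB Add1=14; stall // r0:5,r1:9,r2:Mul2,r3:14
cycle 5: stall // r0:5,r1:9,r2:Mul2,r3:14
cycle 6: CDB Mul1=30; issue MUL r1<-Mul1 // r0:5,r1:Mul1,r2:Mul2,r3:14
cycle 7: stall // r0:5,r1:Mul1,r2:Mul2,r3:14
cycle 8: CDB Mul2=81; issue MUL r0<-Mul2 // r0:Mul2,r1:Mul1,r2:81,r3:14
cycle 9: issue SUB r3<-Add1 // r0:Mul2,r1:Mul1,r2:81,r3:Add1
cycle 10: stall // r0:Mul2,r1:Mul1,r2:81,r3:Add1
cycle 11: CDB Mul1=81; issue MUL r0<-Mul1 // r0:Mul1,r1:81,r2:81,r3:Add1
cycle 12: issue ADD r1<-Add2 // r0:Mul1,r1:Add2,r2:81,r3:Add1
cycle 13: issue SUB r2<-Add3 // r0:Mul1,r1:Add2,r2:Add3,r3:Add1
cycle 14: - // r0:Mul1,r1:Add2,r2:Add3,r3:Add1
cycle 15: - // r0:Mul1,r1:Add2,r2:Add3,r3:Add1
cycle 16: CDB Mul2=6561 // r0:Mul1,r1:Add2,r2:Add3,r3:Add1
cycle 17: - // r0:Mul1,r1:Add2,r2:Add3,r3:Add1
cycle 18: CDB Add1=6480 // r0:Mul1,r1:Add2,r2:Add3,r3:6480
cycle 19: - // r0:Mul1,r1:Add2,r2:Add3,r3:6480
cycle 20: CDB Add2=6561 // r0:Mul1,r1:6561,r2:Add3,r3:6480
cycle 21: CDB Mul1=531441 // r0:531441,r1:6561,r2:Add3,r3:6480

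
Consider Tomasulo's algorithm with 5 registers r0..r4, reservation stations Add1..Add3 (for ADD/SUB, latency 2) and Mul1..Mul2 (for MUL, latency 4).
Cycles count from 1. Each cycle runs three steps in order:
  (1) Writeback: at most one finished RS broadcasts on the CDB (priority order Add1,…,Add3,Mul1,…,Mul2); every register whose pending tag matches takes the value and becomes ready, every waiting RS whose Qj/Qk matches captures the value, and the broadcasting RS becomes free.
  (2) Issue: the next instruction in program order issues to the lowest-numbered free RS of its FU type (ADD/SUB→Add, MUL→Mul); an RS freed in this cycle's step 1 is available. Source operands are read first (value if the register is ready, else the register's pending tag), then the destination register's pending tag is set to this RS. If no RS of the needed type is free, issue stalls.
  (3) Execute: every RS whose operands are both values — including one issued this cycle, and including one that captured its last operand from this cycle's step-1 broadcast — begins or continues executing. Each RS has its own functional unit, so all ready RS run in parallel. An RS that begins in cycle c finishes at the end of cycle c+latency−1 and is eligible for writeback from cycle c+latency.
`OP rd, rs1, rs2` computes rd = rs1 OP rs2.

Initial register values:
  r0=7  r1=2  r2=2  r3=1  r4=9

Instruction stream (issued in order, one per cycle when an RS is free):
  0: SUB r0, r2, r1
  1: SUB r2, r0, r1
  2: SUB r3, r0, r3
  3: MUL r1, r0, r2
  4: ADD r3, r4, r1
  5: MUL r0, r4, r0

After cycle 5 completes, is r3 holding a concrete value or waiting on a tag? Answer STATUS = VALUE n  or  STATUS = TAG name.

STATUS = TAG Add1

c1: issue SUB r0<-Add1 | r0:Add1,r1:2,r2:2,r3:1,r4:9
c2: issue SUB r2<-Add2 | r0:Add1,r1:2,r2:Add2,r3:1,r4:9
c3: CDB Add1=0; issue SUB r3<-Add1 | r0:0,r1:2,r2:Add2,r3:Add1,r4:9
c4: issue MUL r1<-Mul1 | r0:0,r1:Mul1,r2:Add2,r3:Add1,r4:9
c5: CDB Add1=-1; issue ADD r3<-Add1 | r0:0,r1:Mul1,r2:Add2,r3:Add1,r4:9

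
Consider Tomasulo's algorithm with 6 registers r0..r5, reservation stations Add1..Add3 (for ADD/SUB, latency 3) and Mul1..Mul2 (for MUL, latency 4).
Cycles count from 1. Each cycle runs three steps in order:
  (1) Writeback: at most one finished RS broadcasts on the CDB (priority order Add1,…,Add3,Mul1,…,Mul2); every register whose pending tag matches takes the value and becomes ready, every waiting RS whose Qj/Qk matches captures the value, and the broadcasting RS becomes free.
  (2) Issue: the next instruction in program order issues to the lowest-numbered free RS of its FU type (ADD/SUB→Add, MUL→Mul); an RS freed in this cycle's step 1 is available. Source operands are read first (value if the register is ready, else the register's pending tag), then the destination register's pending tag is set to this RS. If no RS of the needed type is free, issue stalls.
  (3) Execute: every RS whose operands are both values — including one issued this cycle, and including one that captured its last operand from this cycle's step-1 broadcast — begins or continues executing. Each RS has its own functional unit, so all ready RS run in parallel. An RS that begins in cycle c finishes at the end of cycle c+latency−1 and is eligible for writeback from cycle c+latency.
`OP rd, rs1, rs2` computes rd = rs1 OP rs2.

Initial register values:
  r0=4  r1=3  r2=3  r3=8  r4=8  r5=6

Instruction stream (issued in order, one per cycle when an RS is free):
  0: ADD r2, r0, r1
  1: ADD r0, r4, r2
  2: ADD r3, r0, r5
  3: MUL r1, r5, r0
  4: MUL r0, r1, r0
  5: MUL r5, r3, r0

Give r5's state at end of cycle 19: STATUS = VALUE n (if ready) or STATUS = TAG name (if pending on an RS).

cycle 1: issue ADD r2<-Add1 // r0:4,r1:3,r2:Add1,r3:8,r4:8,r5:6
cycle 2: issue ADD r0<-Add2 // r0:Add2,r1:3,r2:Add1,r3:8,r4:8,r5:6
cycle 3: issue ADD r3<-Add3 // r0:Add2,r1:3,r2:Add1,r3:Add3,r4:8,r5:6
cycle 4: CDB Add1=7; issue MUL r1<-Mul1 // r0:Add2,r1:Mul1,r2:7,r3:Add3,r4:8,r5:6
cycle 5: issue MUL r0<-Mul2 // r0:Mul2,r1:Mul1,r2:7,r3:Add3,r4:8,r5:6
cycle 6: stall // r0:Mul2,r1:Mul1,r2:7,r3:Add3,r4:8,r5:6
cycle 7: CDB Add2=15; stall // r0:Mul2,r1:Mul1,r2:7,r3:Add3,r4:8,r5:6
cycle 8: stall // r0:Mul2,r1:Mul1,r2:7,r3:Add3,r4:8,r5:6
cycle 9: stall // r0:Mul2,r1:Mul1,r2:7,r3:Add3,r4:8,r5:6
cycle 10: CDB Add3=21; stall // r0:Mul2,r1:Mul1,r2:7,r3:21,r4:8,r5:6
cycle 11: CDB Mul1=90; issue MUL r5<-Mul1 // r0:Mul2,r1:90,r2:7,r3:21,r4:8,r5:Mul1
cycle 12: - // r0:Mul2,r1:90,r2:7,r3:21,r4:8,r5:Mul1
cycle 13: - // r0:Mul2,r1:90,r2:7,r3:21,r4:8,r5:Mul1
cycle 14: - // r0:Mul2,r1:90,r2:7,r3:21,r4:8,r5:Mul1
cycle 15: CDB Mul2=1350 // r0:1350,r1:90,r2:7,r3:21,r4:8,r5:Mul1
cycle 16: - // r0:1350,r1:90,r2:7,r3:21,r4:8,r5:Mul1
cycle 17: - // r0:1350,r1:90,r2:7,r3:21,r4:8,r5:Mul1
cycle 18: - // r0:1350,r1:90,r2:7,r3:21,r4:8,r5:Mul1
cycle 19: CDB Mul1=28350 // r0:1350,r1:90,r2:7,r3:21,r4:8,r5:28350

STATUS = VALUE 28350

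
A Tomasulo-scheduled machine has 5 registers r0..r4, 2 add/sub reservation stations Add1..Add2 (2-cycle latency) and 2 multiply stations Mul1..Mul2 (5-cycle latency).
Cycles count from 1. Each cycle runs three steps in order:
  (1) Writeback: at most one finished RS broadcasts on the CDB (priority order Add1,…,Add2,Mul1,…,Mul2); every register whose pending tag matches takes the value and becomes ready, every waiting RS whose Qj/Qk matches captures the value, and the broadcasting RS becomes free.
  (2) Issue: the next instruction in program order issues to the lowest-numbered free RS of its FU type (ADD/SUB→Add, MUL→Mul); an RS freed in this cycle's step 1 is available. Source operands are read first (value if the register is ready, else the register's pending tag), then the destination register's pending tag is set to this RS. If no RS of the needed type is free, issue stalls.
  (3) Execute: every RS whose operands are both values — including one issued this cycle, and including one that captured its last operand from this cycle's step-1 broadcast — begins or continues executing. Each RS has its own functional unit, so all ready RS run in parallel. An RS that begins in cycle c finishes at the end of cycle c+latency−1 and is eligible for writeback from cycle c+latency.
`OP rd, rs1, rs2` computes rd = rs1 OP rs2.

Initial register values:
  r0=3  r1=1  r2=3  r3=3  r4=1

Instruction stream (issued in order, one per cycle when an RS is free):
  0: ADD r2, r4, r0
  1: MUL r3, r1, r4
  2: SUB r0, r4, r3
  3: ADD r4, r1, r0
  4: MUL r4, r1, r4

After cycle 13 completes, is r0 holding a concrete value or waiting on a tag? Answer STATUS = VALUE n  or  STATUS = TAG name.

  c1: issue ADD r2<-Add1  regs: r0:3,r1:1,r2:Add1,r3:3,r4:1
  c2: issue MUL r3<-Mul1  regs: r0:3,r1:1,r2:Add1,r3:Mul1,r4:1
  c3: CDB Add1=4; issue SUB r0<-Add1  regs: r0:Add1,r1:1,r2:4,r3:Mul1,r4:1
  c4: issue ADD r4<-Add2  regs: r0:Add1,r1:1,r2:4,r3:Mul1,r4:Add2
  c5: issue MUL r4<-Mul2  regs: r0:Add1,r1:1,r2:4,r3:Mul1,r4:Mul2
  c6: -  regs: r0:Add1,r1:1,r2:4,r3:Mul1,r4:Mul2
  c7: CDB Mul1=1  regs: r0:Add1,r1:1,r2:4,r3:1,r4:Mul2
  c8: -  regs: r0:Add1,r1:1,r2:4,r3:1,r4:Mul2
  c9: CDB Add1=0  regs: r0:0,r1:1,r2:4,r3:1,r4:Mul2
  c10: -  regs: r0:0,r1:1,r2:4,r3:1,r4:Mul2
  c11: CDB Add2=1  regs: r0:0,r1:1,r2:4,r3:1,r4:Mul2
  c12: -  regs: r0:0,r1:1,r2:4,r3:1,r4:Mul2
  c13: -  regs: r0:0,r1:1,r2:4,r3:1,r4:Mul2

STATUS = VALUE 0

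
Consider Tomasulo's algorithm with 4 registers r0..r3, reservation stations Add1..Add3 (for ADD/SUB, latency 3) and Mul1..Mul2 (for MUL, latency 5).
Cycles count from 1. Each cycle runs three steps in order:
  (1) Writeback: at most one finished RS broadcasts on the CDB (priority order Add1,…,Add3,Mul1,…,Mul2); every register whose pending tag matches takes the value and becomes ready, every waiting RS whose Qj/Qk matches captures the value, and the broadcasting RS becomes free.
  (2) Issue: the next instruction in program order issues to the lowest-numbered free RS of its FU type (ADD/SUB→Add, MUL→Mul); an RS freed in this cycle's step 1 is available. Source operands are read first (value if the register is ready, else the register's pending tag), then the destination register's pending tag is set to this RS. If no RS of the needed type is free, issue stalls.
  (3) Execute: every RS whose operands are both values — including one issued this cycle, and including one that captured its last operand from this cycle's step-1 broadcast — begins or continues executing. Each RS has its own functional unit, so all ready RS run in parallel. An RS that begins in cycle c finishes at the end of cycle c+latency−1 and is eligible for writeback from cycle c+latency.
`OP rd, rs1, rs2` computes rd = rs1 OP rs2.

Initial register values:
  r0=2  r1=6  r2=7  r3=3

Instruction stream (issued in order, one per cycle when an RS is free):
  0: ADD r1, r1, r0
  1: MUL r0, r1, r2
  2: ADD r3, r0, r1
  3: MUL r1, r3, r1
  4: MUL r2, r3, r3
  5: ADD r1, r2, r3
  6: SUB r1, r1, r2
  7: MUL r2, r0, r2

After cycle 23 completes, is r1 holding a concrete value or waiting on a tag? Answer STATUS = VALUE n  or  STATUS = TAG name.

c1: issue ADD r1<-Add1 | r0:2,r1:Add1,r2:7,r3:3
c2: issue MUL r0<-Mul1 | r0:Mul1,r1:Add1,r2:7,r3:3
c3: issue ADD r3<-Add2 | r0:Mul1,r1:Add1,r2:7,r3:Add2
c4: CDB Add1=8; issue MUL r1<-Mul2 | r0:Mul1,r1:Mul2,r2:7,r3:Add2
c5: stall | r0:Mul1,r1:Mul2,r2:7,r3:Add2
c6: stall | r0:Mul1,r1:Mul2,r2:7,r3:Add2
c7: stall | r0:Mul1,r1:Mul2,r2:7,r3:Add2
c8: stall | r0:Mul1,r1:Mul2,r2:7,r3:Add2
c9: CDB Mul1=56; issue MUL r2<-Mul1 | r0:56,r1:Mul2,r2:Mul1,r3:Add2
c10: issue ADD r1<-Add1 | r0:56,r1:Add1,r2:Mul1,r3:Add2
c11: issue SUB r1<-Add3 | r0:56,r1:Add3,r2:Mul1,r3:Add2
c12: CDB Add2=64; stall | r0:56,r1:Add3,r2:Mul1,r3:64
c13: stall | r0:56,r1:Add3,r2:Mul1,r3:64
c14: stall | r0:56,r1:Add3,r2:Mul1,r3:64
c15: stall | r0:56,r1:Add3,r2:Mul1,r3:64
c16: stall | r0:56,r1:Add3,r2:Mul1,r3:64
c17: CDB Mul1=4096; issue MUL r2<-Mul1 | r0:56,r1:Add3,r2:Mul1,r3:64
c18: CDB Mul2=512 | r0:56,r1:Add3,r2:Mul1,r3:64
c19: - | r0:56,r1:Add3,r2:Mul1,r3:64
c20: CDB Add1=4160 | r0:56,r1:Add3,r2:Mul1,r3:64
c21: - | r0:56,r1:Add3,r2:Mul1,r3:64
c22: CDB Mul1=229376 | r0:56,r1:Add3,r2:229376,r3:64
c23: CDB Add3=64 | r0:56,r1:64,r2:229376,r3:64

STATUS = VALUE 64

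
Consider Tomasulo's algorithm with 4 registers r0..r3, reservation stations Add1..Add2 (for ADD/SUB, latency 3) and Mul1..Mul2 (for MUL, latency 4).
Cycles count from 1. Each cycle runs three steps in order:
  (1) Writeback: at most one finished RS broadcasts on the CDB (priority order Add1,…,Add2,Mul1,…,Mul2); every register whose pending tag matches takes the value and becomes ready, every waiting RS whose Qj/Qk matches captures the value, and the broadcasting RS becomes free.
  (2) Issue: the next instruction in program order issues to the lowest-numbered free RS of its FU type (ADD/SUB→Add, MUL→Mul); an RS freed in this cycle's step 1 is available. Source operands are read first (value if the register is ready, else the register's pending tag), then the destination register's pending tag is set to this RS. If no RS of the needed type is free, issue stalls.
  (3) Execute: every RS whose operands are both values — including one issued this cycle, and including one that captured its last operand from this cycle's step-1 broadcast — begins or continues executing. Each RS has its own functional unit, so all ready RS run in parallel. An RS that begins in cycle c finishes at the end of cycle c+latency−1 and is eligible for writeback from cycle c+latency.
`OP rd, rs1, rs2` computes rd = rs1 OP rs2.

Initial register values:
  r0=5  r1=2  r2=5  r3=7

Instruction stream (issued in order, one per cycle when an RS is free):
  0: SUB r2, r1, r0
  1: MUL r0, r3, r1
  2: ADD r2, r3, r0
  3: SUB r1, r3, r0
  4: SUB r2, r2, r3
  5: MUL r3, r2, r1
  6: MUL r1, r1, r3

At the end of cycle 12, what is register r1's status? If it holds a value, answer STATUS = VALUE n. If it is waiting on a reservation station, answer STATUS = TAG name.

  c1: issue SUB r2<-Add1  regs: r0:5,r1:2,r2:Add1,r3:7
  c2: issue MUL r0<-Mul1  regs: r0:Mul1,r1:2,r2:Add1,r3:7
  c3: issue ADD r2<-Add2  regs: r0:Mul1,r1:2,r2:Add2,r3:7
  c4: CDB Add1=-3; issue SUB r1<-Add1  regs: r0:Mul1,r1:Add1,r2:Add2,r3:7
  c5: stall  regs: r0:Mul1,r1:Add1,r2:Add2,r3:7
  c6: CDB Mul1=14; stall  regs: r0:14,r1:Add1,r2:Add2,r3:7
  c7: stall  regs: r0:14,r1:Add1,r2:Add2,r3:7
  c8: stall  regs: r0:14,r1:Add1,r2:Add2,r3:7
  c9: CDB Add1=-7; issue SUB r2<-Add1  regs: r0:14,r1:-7,r2:Add1,r3:7
  c10: CDB Add2=21; issue MUL r3<-Mul1  regs: r0:14,r1:-7,r2:Add1,r3:Mul1
  c11: issue MUL r1<-Mul2  regs: r0:14,r1:Mul2,r2:Add1,r3:Mul1
  c12: -  regs: r0:14,r1:Mul2,r2:Add1,r3:Mul1

STATUS = TAG Mul2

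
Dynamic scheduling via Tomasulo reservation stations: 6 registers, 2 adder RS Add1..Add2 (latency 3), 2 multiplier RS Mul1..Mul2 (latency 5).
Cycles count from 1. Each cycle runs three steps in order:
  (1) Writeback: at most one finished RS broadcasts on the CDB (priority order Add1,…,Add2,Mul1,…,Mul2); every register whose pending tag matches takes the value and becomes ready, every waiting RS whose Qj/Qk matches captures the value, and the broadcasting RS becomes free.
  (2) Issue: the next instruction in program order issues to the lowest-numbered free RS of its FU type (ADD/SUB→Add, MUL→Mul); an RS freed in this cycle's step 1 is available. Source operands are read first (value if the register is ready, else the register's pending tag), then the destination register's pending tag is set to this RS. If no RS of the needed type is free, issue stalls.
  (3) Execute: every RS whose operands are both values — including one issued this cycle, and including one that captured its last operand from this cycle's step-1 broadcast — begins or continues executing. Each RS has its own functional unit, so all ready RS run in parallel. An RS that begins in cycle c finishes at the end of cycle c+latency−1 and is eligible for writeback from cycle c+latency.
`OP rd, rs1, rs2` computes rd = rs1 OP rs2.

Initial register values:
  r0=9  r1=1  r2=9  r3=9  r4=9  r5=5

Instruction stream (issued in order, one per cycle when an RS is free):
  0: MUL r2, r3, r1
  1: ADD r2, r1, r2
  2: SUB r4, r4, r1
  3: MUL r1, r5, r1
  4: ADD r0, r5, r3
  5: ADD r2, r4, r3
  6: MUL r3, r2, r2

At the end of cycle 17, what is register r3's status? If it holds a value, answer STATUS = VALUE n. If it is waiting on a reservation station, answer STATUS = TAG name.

cycle 1: issue MUL r2<-Mul1 // r0:9,r1:1,r2:Mul1,r3:9,r4:9,r5:5
cycle 2: issue ADD r2<-Add1 // r0:9,r1:1,r2:Add1,r3:9,r4:9,r5:5
cycle 3: issue SUB r4<-Add2 // r0:9,r1:1,r2:Add1,r3:9,r4:Add2,r5:5
cycle 4: issue MUL r1<-Mul2 // r0:9,r1:Mul2,r2:Add1,r3:9,r4:Add2,r5:5
cycle 5: stall // r0:9,r1:Mul2,r2:Add1,r3:9,r4:Add2,r5:5
cycle 6: CDB Add2=8; issue ADD r0<-Add2 // r0:Add2,r1:Mul2,r2:Add1,r3:9,r4:8,r5:5
cycle 7: CDB Mul1=9; stall // r0:Add2,r1:Mul2,r2:Add1,r3:9,r4:8,r5:5
cycle 8: stall // r0:Add2,r1:Mul2,r2:Add1,r3:9,r4:8,r5:5
cycle 9: CDB Add2=14; issue ADD r2<-Add2 // r0:14,r1:Mul2,r2:Add2,r3:9,r4:8,r5:5
cycle 10: CDB Add1=10; issue MUL r3<-Mul1 // r0:14,r1:Mul2,r2:Add2,r3:Mul1,r4:8,r5:5
cycle 11: CDB Mul2=5 // r0:14,r1:5,r2:Add2,r3:Mul1,r4:8,r5:5
cycle 12: CDB Add2=17 // r0:14,r1:5,r2:17,r3:Mul1,r4:8,r5:5
cycle 13: - // r0:14,r1:5,r2:17,r3:Mul1,r4:8,r5:5
cycle 14: - // r0:14,r1:5,r2:17,r3:Mul1,r4:8,r5:5
cycle 15: - // r0:14,r1:5,r2:17,r3:Mul1,r4:8,r5:5
cycle 16: - // r0:14,r1:5,r2:17,r3:Mul1,r4:8,r5:5
cycle 17: CDB Mul1=289 // r0:14,r1:5,r2:17,r3:289,r4:8,r5:5

STATUS = VALUE 289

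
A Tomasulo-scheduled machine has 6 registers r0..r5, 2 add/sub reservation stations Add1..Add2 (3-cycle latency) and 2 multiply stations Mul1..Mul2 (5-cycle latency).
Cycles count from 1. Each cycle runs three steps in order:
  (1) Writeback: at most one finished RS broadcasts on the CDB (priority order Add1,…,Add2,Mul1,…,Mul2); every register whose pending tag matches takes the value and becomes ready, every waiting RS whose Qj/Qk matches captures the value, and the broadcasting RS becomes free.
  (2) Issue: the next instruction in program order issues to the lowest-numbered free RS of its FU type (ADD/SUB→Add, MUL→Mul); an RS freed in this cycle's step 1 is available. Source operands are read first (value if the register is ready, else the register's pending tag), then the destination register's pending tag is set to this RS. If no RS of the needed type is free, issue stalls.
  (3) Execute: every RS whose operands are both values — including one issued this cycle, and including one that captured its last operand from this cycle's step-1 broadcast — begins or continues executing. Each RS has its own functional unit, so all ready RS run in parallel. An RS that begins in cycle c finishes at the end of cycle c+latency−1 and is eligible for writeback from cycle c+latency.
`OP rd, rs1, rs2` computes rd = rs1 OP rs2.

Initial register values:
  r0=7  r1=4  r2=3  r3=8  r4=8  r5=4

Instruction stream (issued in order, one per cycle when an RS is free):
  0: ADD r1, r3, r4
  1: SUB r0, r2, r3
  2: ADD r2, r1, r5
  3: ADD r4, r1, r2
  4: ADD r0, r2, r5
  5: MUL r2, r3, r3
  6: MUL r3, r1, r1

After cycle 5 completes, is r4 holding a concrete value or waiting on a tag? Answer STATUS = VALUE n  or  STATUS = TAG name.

cycle 1: issue ADD r1<-Add1 // r0:7,r1:Add1,r2:3,r3:8,r4:8,r5:4
cycle 2: issue SUB r0<-Add2 // r0:Add2,r1:Add1,r2:3,r3:8,r4:8,r5:4
cycle 3: stall // r0:Add2,r1:Add1,r2:3,r3:8,r4:8,r5:4
cycle 4: CDB Add1=16; issue ADD r2<-Add1 // r0:Add2,r1:16,r2:Add1,r3:8,r4:8,r5:4
cycle 5: CDB Add2=-5; issue ADD r4<-Add2 // r0:-5,r1:16,r2:Add1,r3:8,r4:Add2,r5:4

STATUS = TAG Add2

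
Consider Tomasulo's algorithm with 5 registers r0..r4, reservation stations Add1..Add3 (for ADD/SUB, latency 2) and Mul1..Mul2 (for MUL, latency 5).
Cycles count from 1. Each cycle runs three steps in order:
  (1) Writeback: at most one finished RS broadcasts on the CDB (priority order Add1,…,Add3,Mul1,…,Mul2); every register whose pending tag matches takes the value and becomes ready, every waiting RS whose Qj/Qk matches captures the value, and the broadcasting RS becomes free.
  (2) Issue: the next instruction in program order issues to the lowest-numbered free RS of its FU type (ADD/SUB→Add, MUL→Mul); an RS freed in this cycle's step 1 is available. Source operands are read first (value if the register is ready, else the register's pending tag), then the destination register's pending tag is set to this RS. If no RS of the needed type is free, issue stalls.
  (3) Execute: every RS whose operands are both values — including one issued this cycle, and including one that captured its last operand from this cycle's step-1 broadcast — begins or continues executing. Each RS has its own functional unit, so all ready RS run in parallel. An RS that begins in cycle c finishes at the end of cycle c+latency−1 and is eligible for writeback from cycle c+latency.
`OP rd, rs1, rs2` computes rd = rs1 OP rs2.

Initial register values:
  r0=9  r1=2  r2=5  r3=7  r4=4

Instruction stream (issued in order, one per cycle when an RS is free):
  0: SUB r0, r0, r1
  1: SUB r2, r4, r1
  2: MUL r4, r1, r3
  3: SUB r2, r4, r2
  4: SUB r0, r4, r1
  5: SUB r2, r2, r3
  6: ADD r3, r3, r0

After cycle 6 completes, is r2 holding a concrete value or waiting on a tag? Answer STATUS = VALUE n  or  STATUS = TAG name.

STATUS = TAG Add3

c1: issue SUB r0<-Add1 | r0:Add1,r1:2,r2:5,r3:7,r4:4
c2: issue SUB r2<-Add2 | r0:Add1,r1:2,r2:Add2,r3:7,r4:4
c3: CDB Add1=7; issue MUL r4<-Mul1 | r0:7,r1:2,r2:Add2,r3:7,r4:Mul1
c4: CDB Add2=2; issue SUB r2<-Add1 | r0:7,r1:2,r2:Add1,r3:7,r4:Mul1
c5: issue SUB r0<-Add2 | r0:Add2,r1:2,r2:Add1,r3:7,r4:Mul1
c6: issue SUB r2<-Add3 | r0:Add2,r1:2,r2:Add3,r3:7,r4:Mul1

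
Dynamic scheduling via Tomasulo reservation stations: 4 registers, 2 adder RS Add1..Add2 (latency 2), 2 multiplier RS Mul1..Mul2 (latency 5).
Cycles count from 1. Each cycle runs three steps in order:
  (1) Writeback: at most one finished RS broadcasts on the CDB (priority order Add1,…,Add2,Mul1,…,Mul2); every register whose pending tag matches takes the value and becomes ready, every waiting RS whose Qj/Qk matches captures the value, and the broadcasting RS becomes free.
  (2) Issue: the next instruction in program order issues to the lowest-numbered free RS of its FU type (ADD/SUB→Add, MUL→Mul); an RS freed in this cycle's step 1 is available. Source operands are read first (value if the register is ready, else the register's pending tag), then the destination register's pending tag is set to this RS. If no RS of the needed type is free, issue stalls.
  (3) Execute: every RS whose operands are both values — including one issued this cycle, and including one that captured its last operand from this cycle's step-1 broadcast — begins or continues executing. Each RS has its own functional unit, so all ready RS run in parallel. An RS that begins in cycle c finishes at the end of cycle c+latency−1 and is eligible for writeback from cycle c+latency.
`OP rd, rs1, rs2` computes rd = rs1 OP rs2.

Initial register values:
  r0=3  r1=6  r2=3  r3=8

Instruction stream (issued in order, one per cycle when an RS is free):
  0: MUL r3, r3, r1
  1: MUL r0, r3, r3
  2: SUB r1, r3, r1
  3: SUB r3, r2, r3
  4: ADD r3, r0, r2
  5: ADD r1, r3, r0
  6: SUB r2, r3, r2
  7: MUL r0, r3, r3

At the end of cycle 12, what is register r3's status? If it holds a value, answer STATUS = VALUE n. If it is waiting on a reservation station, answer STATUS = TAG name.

STATUS = TAG Add1

c1: issue MUL r3<-Mul1 | r0:3,r1:6,r2:3,r3:Mul1
c2: issue MUL r0<-Mul2 | r0:Mul2,r1:6,r2:3,r3:Mul1
c3: issue SUB r1<-Add1 | r0:Mul2,r1:Add1,r2:3,r3:Mul1
c4: issue SUB r3<-Add2 | r0:Mul2,r1:Add1,r2:3,r3:Add2
c5: stall | r0:Mul2,r1:Add1,r2:3,r3:Add2
c6: CDB Mul1=48; stall | r0:Mul2,r1:Add1,r2:3,r3:Add2
c7: stall | r0:Mul2,r1:Add1,r2:3,r3:Add2
c8: CDB Add1=42; issue ADD r3<-Add1 | r0:Mul2,r1:42,r2:3,r3:Add1
c9: CDB Add2=-45; issue ADD r1<-Add2 | r0:Mul2,r1:Add2,r2:3,r3:Add1
c10: stall | r0:Mul2,r1:Add2,r2:3,r3:Add1
c11: CDB Mul2=2304; stall | r0:2304,r1:Add2,r2:3,r3:Add1
c12: stall | r0:2304,r1:Add2,r2:3,r3:Add1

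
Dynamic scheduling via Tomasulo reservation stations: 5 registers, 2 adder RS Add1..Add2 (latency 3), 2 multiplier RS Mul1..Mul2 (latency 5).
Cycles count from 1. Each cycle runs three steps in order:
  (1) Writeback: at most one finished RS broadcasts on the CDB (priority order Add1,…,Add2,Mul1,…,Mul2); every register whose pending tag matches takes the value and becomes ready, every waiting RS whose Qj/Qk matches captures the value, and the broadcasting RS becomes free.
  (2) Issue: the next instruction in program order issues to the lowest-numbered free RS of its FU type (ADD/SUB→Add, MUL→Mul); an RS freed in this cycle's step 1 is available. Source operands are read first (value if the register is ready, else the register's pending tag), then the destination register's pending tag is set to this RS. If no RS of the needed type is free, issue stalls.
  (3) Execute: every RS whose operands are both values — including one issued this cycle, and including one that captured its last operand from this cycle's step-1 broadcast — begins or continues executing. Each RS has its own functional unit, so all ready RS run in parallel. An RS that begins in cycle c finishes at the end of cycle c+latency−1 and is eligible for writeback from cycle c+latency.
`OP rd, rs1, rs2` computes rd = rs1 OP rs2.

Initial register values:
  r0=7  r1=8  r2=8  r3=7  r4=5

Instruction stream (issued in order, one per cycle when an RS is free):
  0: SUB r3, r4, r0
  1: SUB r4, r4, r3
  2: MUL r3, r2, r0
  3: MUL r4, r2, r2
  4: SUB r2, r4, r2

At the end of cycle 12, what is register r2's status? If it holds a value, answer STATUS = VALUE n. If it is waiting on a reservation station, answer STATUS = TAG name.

STATUS = VALUE 56

c1: issue SUB r3<-Add1 | r0:7,r1:8,r2:8,r3:Add1,r4:5
c2: issue SUB r4<-Add2 | r0:7,r1:8,r2:8,r3:Add1,r4:Add2
c3: issue MUL r3<-Mul1 | r0:7,r1:8,r2:8,r3:Mul1,r4:Add2
c4: CDB Add1=-2; issue MUL r4<-Mul2 | r0:7,r1:8,r2:8,r3:Mul1,r4:Mul2
c5: issue SUB r2<-Add1 | r0:7,r1:8,r2:Add1,r3:Mul1,r4:Mul2
c6: - | r0:7,r1:8,r2:Add1,r3:Mul1,r4:Mul2
c7: CDB Add2=7 | r0:7,r1:8,r2:Add1,r3:Mul1,r4:Mul2
c8: CDB Mul1=56 | r0:7,r1:8,r2:Add1,r3:56,r4:Mul2
c9: CDB Mul2=64 | r0:7,r1:8,r2:Add1,r3:56,r4:64
c10: - | r0:7,r1:8,r2:Add1,r3:56,r4:64
c11: - | r0:7,r1:8,r2:Add1,r3:56,r4:64
c12: CDB Add1=56 | r0:7,r1:8,r2:56,r3:56,r4:64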